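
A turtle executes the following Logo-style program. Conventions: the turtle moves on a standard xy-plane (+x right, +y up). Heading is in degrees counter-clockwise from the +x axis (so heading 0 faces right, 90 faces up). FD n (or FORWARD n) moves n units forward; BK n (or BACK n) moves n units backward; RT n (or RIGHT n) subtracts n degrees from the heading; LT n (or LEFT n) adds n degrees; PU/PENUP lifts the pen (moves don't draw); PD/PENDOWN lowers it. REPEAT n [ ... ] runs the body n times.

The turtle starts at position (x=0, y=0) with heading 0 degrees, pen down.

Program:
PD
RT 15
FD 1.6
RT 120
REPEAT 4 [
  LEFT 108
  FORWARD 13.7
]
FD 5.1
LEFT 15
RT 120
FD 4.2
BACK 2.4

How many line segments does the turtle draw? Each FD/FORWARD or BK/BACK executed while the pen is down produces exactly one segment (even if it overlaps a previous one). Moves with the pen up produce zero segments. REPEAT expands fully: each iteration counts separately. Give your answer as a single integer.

Executing turtle program step by step:
Start: pos=(0,0), heading=0, pen down
PD: pen down
RT 15: heading 0 -> 345
FD 1.6: (0,0) -> (1.545,-0.414) [heading=345, draw]
RT 120: heading 345 -> 225
REPEAT 4 [
  -- iteration 1/4 --
  LT 108: heading 225 -> 333
  FD 13.7: (1.545,-0.414) -> (13.752,-6.634) [heading=333, draw]
  -- iteration 2/4 --
  LT 108: heading 333 -> 81
  FD 13.7: (13.752,-6.634) -> (15.895,6.898) [heading=81, draw]
  -- iteration 3/4 --
  LT 108: heading 81 -> 189
  FD 13.7: (15.895,6.898) -> (2.364,4.754) [heading=189, draw]
  -- iteration 4/4 --
  LT 108: heading 189 -> 297
  FD 13.7: (2.364,4.754) -> (8.584,-7.452) [heading=297, draw]
]
FD 5.1: (8.584,-7.452) -> (10.899,-11.997) [heading=297, draw]
LT 15: heading 297 -> 312
RT 120: heading 312 -> 192
FD 4.2: (10.899,-11.997) -> (6.791,-12.87) [heading=192, draw]
BK 2.4: (6.791,-12.87) -> (9.138,-12.371) [heading=192, draw]
Final: pos=(9.138,-12.371), heading=192, 8 segment(s) drawn
Segments drawn: 8

Answer: 8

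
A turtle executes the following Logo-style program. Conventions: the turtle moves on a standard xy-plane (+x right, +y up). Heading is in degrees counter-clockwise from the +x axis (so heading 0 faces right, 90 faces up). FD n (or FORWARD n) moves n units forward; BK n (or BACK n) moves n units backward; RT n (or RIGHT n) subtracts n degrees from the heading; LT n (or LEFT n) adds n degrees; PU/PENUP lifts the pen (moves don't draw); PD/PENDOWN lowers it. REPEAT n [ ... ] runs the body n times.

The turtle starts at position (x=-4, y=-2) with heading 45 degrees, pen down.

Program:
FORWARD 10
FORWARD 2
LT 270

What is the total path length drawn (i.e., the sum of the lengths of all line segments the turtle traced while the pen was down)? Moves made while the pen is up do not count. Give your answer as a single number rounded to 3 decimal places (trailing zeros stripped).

Executing turtle program step by step:
Start: pos=(-4,-2), heading=45, pen down
FD 10: (-4,-2) -> (3.071,5.071) [heading=45, draw]
FD 2: (3.071,5.071) -> (4.485,6.485) [heading=45, draw]
LT 270: heading 45 -> 315
Final: pos=(4.485,6.485), heading=315, 2 segment(s) drawn

Segment lengths:
  seg 1: (-4,-2) -> (3.071,5.071), length = 10
  seg 2: (3.071,5.071) -> (4.485,6.485), length = 2
Total = 12

Answer: 12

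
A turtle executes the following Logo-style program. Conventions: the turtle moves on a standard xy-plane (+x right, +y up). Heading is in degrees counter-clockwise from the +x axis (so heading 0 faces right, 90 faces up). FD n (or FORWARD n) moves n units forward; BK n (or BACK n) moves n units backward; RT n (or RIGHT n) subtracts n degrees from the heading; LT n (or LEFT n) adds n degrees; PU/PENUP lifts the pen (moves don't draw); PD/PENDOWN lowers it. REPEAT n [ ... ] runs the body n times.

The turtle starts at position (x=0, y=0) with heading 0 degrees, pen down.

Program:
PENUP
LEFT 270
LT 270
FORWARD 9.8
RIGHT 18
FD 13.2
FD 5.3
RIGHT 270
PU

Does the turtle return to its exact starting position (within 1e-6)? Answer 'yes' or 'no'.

Answer: no

Derivation:
Executing turtle program step by step:
Start: pos=(0,0), heading=0, pen down
PU: pen up
LT 270: heading 0 -> 270
LT 270: heading 270 -> 180
FD 9.8: (0,0) -> (-9.8,0) [heading=180, move]
RT 18: heading 180 -> 162
FD 13.2: (-9.8,0) -> (-22.354,4.079) [heading=162, move]
FD 5.3: (-22.354,4.079) -> (-27.395,5.717) [heading=162, move]
RT 270: heading 162 -> 252
PU: pen up
Final: pos=(-27.395,5.717), heading=252, 0 segment(s) drawn

Start position: (0, 0)
Final position: (-27.395, 5.717)
Distance = 27.985; >= 1e-6 -> NOT closed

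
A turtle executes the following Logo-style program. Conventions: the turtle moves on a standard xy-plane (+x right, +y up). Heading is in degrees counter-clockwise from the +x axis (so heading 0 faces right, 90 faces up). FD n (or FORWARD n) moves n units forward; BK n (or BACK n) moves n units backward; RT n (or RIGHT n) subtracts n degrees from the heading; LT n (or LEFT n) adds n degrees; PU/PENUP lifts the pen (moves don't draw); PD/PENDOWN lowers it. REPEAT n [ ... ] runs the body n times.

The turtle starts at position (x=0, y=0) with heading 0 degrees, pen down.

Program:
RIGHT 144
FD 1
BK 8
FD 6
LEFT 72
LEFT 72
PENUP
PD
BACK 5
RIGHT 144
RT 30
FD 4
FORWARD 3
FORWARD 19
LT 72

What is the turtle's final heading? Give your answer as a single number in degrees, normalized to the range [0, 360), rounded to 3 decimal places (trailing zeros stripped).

Executing turtle program step by step:
Start: pos=(0,0), heading=0, pen down
RT 144: heading 0 -> 216
FD 1: (0,0) -> (-0.809,-0.588) [heading=216, draw]
BK 8: (-0.809,-0.588) -> (5.663,4.114) [heading=216, draw]
FD 6: (5.663,4.114) -> (0.809,0.588) [heading=216, draw]
LT 72: heading 216 -> 288
LT 72: heading 288 -> 0
PU: pen up
PD: pen down
BK 5: (0.809,0.588) -> (-4.191,0.588) [heading=0, draw]
RT 144: heading 0 -> 216
RT 30: heading 216 -> 186
FD 4: (-4.191,0.588) -> (-8.169,0.17) [heading=186, draw]
FD 3: (-8.169,0.17) -> (-11.153,-0.144) [heading=186, draw]
FD 19: (-11.153,-0.144) -> (-30.049,-2.13) [heading=186, draw]
LT 72: heading 186 -> 258
Final: pos=(-30.049,-2.13), heading=258, 7 segment(s) drawn

Answer: 258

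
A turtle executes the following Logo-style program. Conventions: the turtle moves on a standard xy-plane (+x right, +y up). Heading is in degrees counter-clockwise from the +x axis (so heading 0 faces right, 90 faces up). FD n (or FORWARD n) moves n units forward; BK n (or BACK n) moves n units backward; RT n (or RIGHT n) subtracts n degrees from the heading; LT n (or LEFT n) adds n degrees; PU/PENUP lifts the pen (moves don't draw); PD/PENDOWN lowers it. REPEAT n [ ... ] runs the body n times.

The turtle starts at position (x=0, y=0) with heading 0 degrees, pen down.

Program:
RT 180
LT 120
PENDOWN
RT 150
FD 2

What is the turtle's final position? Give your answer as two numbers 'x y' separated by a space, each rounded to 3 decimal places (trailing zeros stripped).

Executing turtle program step by step:
Start: pos=(0,0), heading=0, pen down
RT 180: heading 0 -> 180
LT 120: heading 180 -> 300
PD: pen down
RT 150: heading 300 -> 150
FD 2: (0,0) -> (-1.732,1) [heading=150, draw]
Final: pos=(-1.732,1), heading=150, 1 segment(s) drawn

Answer: -1.732 1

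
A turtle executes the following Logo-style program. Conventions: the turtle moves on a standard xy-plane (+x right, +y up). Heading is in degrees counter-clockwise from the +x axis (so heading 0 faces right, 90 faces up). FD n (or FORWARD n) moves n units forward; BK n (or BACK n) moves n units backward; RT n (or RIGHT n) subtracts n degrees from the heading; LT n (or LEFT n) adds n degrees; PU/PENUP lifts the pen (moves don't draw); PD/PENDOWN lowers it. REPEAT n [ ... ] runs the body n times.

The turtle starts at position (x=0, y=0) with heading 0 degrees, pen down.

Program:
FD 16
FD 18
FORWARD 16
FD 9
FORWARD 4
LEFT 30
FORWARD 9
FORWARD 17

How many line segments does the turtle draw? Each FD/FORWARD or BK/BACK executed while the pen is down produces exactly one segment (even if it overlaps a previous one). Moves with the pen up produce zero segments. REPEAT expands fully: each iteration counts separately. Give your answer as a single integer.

Executing turtle program step by step:
Start: pos=(0,0), heading=0, pen down
FD 16: (0,0) -> (16,0) [heading=0, draw]
FD 18: (16,0) -> (34,0) [heading=0, draw]
FD 16: (34,0) -> (50,0) [heading=0, draw]
FD 9: (50,0) -> (59,0) [heading=0, draw]
FD 4: (59,0) -> (63,0) [heading=0, draw]
LT 30: heading 0 -> 30
FD 9: (63,0) -> (70.794,4.5) [heading=30, draw]
FD 17: (70.794,4.5) -> (85.517,13) [heading=30, draw]
Final: pos=(85.517,13), heading=30, 7 segment(s) drawn
Segments drawn: 7

Answer: 7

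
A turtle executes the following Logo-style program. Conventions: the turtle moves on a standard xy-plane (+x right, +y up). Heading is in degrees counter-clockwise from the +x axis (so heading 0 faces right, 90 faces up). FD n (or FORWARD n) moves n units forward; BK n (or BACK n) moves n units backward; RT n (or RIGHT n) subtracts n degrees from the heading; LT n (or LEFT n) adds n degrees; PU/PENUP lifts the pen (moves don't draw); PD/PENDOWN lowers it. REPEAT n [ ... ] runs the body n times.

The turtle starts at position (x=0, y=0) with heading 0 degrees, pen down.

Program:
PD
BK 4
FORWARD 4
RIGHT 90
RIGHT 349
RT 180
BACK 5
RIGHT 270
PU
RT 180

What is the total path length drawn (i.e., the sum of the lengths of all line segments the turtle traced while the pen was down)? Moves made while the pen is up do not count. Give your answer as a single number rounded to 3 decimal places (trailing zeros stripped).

Answer: 13

Derivation:
Executing turtle program step by step:
Start: pos=(0,0), heading=0, pen down
PD: pen down
BK 4: (0,0) -> (-4,0) [heading=0, draw]
FD 4: (-4,0) -> (0,0) [heading=0, draw]
RT 90: heading 0 -> 270
RT 349: heading 270 -> 281
RT 180: heading 281 -> 101
BK 5: (0,0) -> (0.954,-4.908) [heading=101, draw]
RT 270: heading 101 -> 191
PU: pen up
RT 180: heading 191 -> 11
Final: pos=(0.954,-4.908), heading=11, 3 segment(s) drawn

Segment lengths:
  seg 1: (0,0) -> (-4,0), length = 4
  seg 2: (-4,0) -> (0,0), length = 4
  seg 3: (0,0) -> (0.954,-4.908), length = 5
Total = 13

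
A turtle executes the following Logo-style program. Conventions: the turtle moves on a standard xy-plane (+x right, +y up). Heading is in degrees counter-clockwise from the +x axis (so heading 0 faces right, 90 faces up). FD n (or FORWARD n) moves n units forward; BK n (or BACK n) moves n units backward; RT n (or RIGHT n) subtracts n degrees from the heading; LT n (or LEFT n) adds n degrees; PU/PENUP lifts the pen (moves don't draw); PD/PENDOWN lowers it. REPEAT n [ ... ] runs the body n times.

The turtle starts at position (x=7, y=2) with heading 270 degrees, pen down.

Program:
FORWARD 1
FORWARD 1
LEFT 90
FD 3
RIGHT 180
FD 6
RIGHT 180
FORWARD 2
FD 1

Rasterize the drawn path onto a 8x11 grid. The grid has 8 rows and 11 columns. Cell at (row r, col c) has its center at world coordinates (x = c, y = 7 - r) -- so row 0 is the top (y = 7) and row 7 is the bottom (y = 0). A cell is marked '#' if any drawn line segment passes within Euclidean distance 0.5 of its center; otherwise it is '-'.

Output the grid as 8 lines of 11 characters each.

Answer: -----------
-----------
-----------
-----------
-----------
-------#---
-------#---
----#######

Derivation:
Segment 0: (7,2) -> (7,1)
Segment 1: (7,1) -> (7,0)
Segment 2: (7,0) -> (10,-0)
Segment 3: (10,-0) -> (4,0)
Segment 4: (4,0) -> (6,0)
Segment 5: (6,0) -> (7,0)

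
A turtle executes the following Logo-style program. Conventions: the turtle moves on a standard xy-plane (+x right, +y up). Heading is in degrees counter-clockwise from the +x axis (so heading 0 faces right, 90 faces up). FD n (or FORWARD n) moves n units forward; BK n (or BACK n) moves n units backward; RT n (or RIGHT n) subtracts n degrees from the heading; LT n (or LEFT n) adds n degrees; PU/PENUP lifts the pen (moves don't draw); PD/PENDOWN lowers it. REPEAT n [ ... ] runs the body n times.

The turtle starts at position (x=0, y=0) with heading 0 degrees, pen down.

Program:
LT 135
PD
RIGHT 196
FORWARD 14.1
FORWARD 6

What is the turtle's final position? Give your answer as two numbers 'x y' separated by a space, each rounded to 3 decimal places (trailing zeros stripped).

Answer: 9.745 -17.58

Derivation:
Executing turtle program step by step:
Start: pos=(0,0), heading=0, pen down
LT 135: heading 0 -> 135
PD: pen down
RT 196: heading 135 -> 299
FD 14.1: (0,0) -> (6.836,-12.332) [heading=299, draw]
FD 6: (6.836,-12.332) -> (9.745,-17.58) [heading=299, draw]
Final: pos=(9.745,-17.58), heading=299, 2 segment(s) drawn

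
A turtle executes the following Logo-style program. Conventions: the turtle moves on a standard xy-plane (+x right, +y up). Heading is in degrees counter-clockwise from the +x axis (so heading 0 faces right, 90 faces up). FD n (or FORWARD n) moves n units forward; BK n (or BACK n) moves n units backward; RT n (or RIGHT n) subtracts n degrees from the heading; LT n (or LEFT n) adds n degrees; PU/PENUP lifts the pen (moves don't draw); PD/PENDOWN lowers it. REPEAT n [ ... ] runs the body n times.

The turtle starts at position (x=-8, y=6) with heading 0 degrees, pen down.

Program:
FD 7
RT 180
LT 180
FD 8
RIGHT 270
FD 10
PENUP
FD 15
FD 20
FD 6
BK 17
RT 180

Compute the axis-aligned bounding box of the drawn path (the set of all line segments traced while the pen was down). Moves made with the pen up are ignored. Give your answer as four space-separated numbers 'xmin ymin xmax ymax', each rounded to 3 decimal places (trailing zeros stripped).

Executing turtle program step by step:
Start: pos=(-8,6), heading=0, pen down
FD 7: (-8,6) -> (-1,6) [heading=0, draw]
RT 180: heading 0 -> 180
LT 180: heading 180 -> 0
FD 8: (-1,6) -> (7,6) [heading=0, draw]
RT 270: heading 0 -> 90
FD 10: (7,6) -> (7,16) [heading=90, draw]
PU: pen up
FD 15: (7,16) -> (7,31) [heading=90, move]
FD 20: (7,31) -> (7,51) [heading=90, move]
FD 6: (7,51) -> (7,57) [heading=90, move]
BK 17: (7,57) -> (7,40) [heading=90, move]
RT 180: heading 90 -> 270
Final: pos=(7,40), heading=270, 3 segment(s) drawn

Segment endpoints: x in {-8, -1, 7, 7}, y in {6, 16}
xmin=-8, ymin=6, xmax=7, ymax=16

Answer: -8 6 7 16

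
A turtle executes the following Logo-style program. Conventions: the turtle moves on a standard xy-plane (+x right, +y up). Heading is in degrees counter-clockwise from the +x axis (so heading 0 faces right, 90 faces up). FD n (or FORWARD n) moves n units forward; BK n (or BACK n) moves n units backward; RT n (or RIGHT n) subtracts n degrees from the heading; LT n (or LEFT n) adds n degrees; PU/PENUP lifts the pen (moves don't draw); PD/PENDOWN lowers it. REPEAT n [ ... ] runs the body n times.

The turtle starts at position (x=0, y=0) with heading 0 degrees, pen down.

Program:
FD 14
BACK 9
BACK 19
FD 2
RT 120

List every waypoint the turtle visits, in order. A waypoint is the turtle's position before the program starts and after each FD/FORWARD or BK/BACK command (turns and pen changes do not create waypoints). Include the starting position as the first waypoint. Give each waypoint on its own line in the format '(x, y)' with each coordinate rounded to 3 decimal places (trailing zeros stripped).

Answer: (0, 0)
(14, 0)
(5, 0)
(-14, 0)
(-12, 0)

Derivation:
Executing turtle program step by step:
Start: pos=(0,0), heading=0, pen down
FD 14: (0,0) -> (14,0) [heading=0, draw]
BK 9: (14,0) -> (5,0) [heading=0, draw]
BK 19: (5,0) -> (-14,0) [heading=0, draw]
FD 2: (-14,0) -> (-12,0) [heading=0, draw]
RT 120: heading 0 -> 240
Final: pos=(-12,0), heading=240, 4 segment(s) drawn
Waypoints (5 total):
(0, 0)
(14, 0)
(5, 0)
(-14, 0)
(-12, 0)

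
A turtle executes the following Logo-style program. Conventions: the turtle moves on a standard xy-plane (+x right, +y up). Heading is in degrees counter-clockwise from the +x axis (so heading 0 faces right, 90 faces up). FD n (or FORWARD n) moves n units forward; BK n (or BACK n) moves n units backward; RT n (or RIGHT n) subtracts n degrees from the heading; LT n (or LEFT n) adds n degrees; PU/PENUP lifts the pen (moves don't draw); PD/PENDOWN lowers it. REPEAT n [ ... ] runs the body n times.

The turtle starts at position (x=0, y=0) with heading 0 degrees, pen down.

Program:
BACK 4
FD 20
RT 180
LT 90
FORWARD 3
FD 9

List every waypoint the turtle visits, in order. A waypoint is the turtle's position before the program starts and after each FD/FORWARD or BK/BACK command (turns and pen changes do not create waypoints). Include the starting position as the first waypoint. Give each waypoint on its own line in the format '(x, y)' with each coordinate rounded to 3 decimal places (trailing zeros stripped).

Executing turtle program step by step:
Start: pos=(0,0), heading=0, pen down
BK 4: (0,0) -> (-4,0) [heading=0, draw]
FD 20: (-4,0) -> (16,0) [heading=0, draw]
RT 180: heading 0 -> 180
LT 90: heading 180 -> 270
FD 3: (16,0) -> (16,-3) [heading=270, draw]
FD 9: (16,-3) -> (16,-12) [heading=270, draw]
Final: pos=(16,-12), heading=270, 4 segment(s) drawn
Waypoints (5 total):
(0, 0)
(-4, 0)
(16, 0)
(16, -3)
(16, -12)

Answer: (0, 0)
(-4, 0)
(16, 0)
(16, -3)
(16, -12)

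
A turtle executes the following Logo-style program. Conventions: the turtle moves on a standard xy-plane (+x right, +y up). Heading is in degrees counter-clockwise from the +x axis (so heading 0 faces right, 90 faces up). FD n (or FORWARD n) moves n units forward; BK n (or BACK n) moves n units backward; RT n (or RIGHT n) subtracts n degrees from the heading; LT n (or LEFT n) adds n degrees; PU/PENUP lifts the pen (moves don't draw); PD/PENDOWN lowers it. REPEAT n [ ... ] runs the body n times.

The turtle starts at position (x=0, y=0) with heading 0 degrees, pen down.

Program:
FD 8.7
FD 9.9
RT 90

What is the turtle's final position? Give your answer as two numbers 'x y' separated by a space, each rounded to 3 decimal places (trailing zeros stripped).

Executing turtle program step by step:
Start: pos=(0,0), heading=0, pen down
FD 8.7: (0,0) -> (8.7,0) [heading=0, draw]
FD 9.9: (8.7,0) -> (18.6,0) [heading=0, draw]
RT 90: heading 0 -> 270
Final: pos=(18.6,0), heading=270, 2 segment(s) drawn

Answer: 18.6 0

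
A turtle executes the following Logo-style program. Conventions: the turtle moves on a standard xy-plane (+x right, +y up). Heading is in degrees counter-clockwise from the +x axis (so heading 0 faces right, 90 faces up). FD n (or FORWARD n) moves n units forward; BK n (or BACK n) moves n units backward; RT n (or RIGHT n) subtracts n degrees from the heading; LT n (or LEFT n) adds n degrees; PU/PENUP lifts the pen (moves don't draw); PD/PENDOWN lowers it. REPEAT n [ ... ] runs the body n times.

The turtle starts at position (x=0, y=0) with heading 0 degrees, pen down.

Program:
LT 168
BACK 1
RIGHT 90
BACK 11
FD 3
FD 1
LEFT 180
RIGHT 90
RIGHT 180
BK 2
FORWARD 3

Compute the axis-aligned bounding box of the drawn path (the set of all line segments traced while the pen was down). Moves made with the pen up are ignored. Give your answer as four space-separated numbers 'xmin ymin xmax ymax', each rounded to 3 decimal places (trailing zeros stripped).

Answer: -2.434 -10.968 0.978 0

Derivation:
Executing turtle program step by step:
Start: pos=(0,0), heading=0, pen down
LT 168: heading 0 -> 168
BK 1: (0,0) -> (0.978,-0.208) [heading=168, draw]
RT 90: heading 168 -> 78
BK 11: (0.978,-0.208) -> (-1.309,-10.968) [heading=78, draw]
FD 3: (-1.309,-10.968) -> (-0.685,-8.033) [heading=78, draw]
FD 1: (-0.685,-8.033) -> (-0.477,-7.055) [heading=78, draw]
LT 180: heading 78 -> 258
RT 90: heading 258 -> 168
RT 180: heading 168 -> 348
BK 2: (-0.477,-7.055) -> (-2.434,-6.639) [heading=348, draw]
FD 3: (-2.434,-6.639) -> (0.501,-7.263) [heading=348, draw]
Final: pos=(0.501,-7.263), heading=348, 6 segment(s) drawn

Segment endpoints: x in {-2.434, -1.309, -0.685, -0.477, 0, 0.501, 0.978}, y in {-10.968, -8.033, -7.263, -7.055, -6.639, -0.208, 0}
xmin=-2.434, ymin=-10.968, xmax=0.978, ymax=0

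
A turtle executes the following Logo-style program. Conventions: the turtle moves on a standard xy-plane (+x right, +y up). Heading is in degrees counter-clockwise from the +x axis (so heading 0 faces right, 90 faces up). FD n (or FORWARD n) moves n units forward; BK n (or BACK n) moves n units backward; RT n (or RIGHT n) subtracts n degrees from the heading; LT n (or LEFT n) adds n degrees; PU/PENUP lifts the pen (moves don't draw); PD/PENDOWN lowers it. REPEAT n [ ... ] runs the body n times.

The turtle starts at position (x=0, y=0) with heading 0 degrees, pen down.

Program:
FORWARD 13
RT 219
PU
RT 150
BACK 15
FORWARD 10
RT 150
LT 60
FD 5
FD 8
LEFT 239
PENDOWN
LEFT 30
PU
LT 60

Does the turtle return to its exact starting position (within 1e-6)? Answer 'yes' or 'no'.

Answer: no

Derivation:
Executing turtle program step by step:
Start: pos=(0,0), heading=0, pen down
FD 13: (0,0) -> (13,0) [heading=0, draw]
RT 219: heading 0 -> 141
PU: pen up
RT 150: heading 141 -> 351
BK 15: (13,0) -> (-1.815,2.347) [heading=351, move]
FD 10: (-1.815,2.347) -> (8.062,0.782) [heading=351, move]
RT 150: heading 351 -> 201
LT 60: heading 201 -> 261
FD 5: (8.062,0.782) -> (7.279,-4.156) [heading=261, move]
FD 8: (7.279,-4.156) -> (6.028,-12.058) [heading=261, move]
LT 239: heading 261 -> 140
PD: pen down
LT 30: heading 140 -> 170
PU: pen up
LT 60: heading 170 -> 230
Final: pos=(6.028,-12.058), heading=230, 1 segment(s) drawn

Start position: (0, 0)
Final position: (6.028, -12.058)
Distance = 13.481; >= 1e-6 -> NOT closed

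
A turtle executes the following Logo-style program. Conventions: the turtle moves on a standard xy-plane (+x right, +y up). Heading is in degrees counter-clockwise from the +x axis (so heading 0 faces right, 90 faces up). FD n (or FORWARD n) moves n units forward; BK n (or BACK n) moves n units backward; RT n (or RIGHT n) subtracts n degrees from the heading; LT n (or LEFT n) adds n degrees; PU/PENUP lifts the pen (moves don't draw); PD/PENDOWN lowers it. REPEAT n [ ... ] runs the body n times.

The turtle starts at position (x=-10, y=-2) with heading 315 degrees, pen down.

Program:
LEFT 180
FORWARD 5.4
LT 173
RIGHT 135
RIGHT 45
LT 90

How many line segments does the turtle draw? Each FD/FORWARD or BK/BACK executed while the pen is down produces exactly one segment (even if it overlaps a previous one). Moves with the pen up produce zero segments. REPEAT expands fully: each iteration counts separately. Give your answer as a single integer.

Answer: 1

Derivation:
Executing turtle program step by step:
Start: pos=(-10,-2), heading=315, pen down
LT 180: heading 315 -> 135
FD 5.4: (-10,-2) -> (-13.818,1.818) [heading=135, draw]
LT 173: heading 135 -> 308
RT 135: heading 308 -> 173
RT 45: heading 173 -> 128
LT 90: heading 128 -> 218
Final: pos=(-13.818,1.818), heading=218, 1 segment(s) drawn
Segments drawn: 1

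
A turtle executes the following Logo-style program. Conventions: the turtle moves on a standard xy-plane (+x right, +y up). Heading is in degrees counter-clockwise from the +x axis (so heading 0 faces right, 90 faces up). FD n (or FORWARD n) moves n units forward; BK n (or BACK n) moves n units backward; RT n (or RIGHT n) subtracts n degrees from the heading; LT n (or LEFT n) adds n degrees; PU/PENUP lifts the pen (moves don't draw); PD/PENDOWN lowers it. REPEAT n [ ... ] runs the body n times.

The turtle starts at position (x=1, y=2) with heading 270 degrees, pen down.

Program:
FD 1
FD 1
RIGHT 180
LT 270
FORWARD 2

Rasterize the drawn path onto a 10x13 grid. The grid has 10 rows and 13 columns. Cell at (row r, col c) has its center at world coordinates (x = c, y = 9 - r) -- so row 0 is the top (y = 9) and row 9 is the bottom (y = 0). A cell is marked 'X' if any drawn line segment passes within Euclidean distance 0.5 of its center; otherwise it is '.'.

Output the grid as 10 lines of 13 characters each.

Segment 0: (1,2) -> (1,1)
Segment 1: (1,1) -> (1,0)
Segment 2: (1,0) -> (3,-0)

Answer: .............
.............
.............
.............
.............
.............
.............
.X...........
.X...........
.XXX.........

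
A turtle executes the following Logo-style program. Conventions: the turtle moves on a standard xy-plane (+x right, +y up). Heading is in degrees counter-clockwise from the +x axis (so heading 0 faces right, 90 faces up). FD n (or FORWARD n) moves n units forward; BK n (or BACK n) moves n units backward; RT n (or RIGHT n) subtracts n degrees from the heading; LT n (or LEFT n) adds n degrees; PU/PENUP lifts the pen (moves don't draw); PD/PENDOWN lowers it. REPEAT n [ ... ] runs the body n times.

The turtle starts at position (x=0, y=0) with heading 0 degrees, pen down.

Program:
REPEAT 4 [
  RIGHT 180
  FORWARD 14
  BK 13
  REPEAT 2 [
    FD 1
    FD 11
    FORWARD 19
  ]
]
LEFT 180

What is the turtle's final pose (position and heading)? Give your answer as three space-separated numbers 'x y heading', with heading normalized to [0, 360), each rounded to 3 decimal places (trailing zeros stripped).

Executing turtle program step by step:
Start: pos=(0,0), heading=0, pen down
REPEAT 4 [
  -- iteration 1/4 --
  RT 180: heading 0 -> 180
  FD 14: (0,0) -> (-14,0) [heading=180, draw]
  BK 13: (-14,0) -> (-1,0) [heading=180, draw]
  REPEAT 2 [
    -- iteration 1/2 --
    FD 1: (-1,0) -> (-2,0) [heading=180, draw]
    FD 11: (-2,0) -> (-13,0) [heading=180, draw]
    FD 19: (-13,0) -> (-32,0) [heading=180, draw]
    -- iteration 2/2 --
    FD 1: (-32,0) -> (-33,0) [heading=180, draw]
    FD 11: (-33,0) -> (-44,0) [heading=180, draw]
    FD 19: (-44,0) -> (-63,0) [heading=180, draw]
  ]
  -- iteration 2/4 --
  RT 180: heading 180 -> 0
  FD 14: (-63,0) -> (-49,0) [heading=0, draw]
  BK 13: (-49,0) -> (-62,0) [heading=0, draw]
  REPEAT 2 [
    -- iteration 1/2 --
    FD 1: (-62,0) -> (-61,0) [heading=0, draw]
    FD 11: (-61,0) -> (-50,0) [heading=0, draw]
    FD 19: (-50,0) -> (-31,0) [heading=0, draw]
    -- iteration 2/2 --
    FD 1: (-31,0) -> (-30,0) [heading=0, draw]
    FD 11: (-30,0) -> (-19,0) [heading=0, draw]
    FD 19: (-19,0) -> (0,0) [heading=0, draw]
  ]
  -- iteration 3/4 --
  RT 180: heading 0 -> 180
  FD 14: (0,0) -> (-14,0) [heading=180, draw]
  BK 13: (-14,0) -> (-1,0) [heading=180, draw]
  REPEAT 2 [
    -- iteration 1/2 --
    FD 1: (-1,0) -> (-2,0) [heading=180, draw]
    FD 11: (-2,0) -> (-13,0) [heading=180, draw]
    FD 19: (-13,0) -> (-32,0) [heading=180, draw]
    -- iteration 2/2 --
    FD 1: (-32,0) -> (-33,0) [heading=180, draw]
    FD 11: (-33,0) -> (-44,0) [heading=180, draw]
    FD 19: (-44,0) -> (-63,0) [heading=180, draw]
  ]
  -- iteration 4/4 --
  RT 180: heading 180 -> 0
  FD 14: (-63,0) -> (-49,0) [heading=0, draw]
  BK 13: (-49,0) -> (-62,0) [heading=0, draw]
  REPEAT 2 [
    -- iteration 1/2 --
    FD 1: (-62,0) -> (-61,0) [heading=0, draw]
    FD 11: (-61,0) -> (-50,0) [heading=0, draw]
    FD 19: (-50,0) -> (-31,0) [heading=0, draw]
    -- iteration 2/2 --
    FD 1: (-31,0) -> (-30,0) [heading=0, draw]
    FD 11: (-30,0) -> (-19,0) [heading=0, draw]
    FD 19: (-19,0) -> (0,0) [heading=0, draw]
  ]
]
LT 180: heading 0 -> 180
Final: pos=(0,0), heading=180, 32 segment(s) drawn

Answer: 0 0 180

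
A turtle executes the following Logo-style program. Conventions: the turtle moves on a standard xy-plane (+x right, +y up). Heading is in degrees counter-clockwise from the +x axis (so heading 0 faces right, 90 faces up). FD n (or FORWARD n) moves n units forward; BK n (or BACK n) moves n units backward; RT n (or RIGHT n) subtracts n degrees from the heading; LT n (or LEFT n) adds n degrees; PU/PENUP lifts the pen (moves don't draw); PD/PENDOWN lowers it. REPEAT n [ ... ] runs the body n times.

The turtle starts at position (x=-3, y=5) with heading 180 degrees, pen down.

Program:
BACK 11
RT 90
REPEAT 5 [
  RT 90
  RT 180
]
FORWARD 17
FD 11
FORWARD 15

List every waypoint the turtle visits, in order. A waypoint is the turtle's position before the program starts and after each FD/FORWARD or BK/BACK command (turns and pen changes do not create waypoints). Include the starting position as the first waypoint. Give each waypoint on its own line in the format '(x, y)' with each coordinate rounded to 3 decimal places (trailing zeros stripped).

Executing turtle program step by step:
Start: pos=(-3,5), heading=180, pen down
BK 11: (-3,5) -> (8,5) [heading=180, draw]
RT 90: heading 180 -> 90
REPEAT 5 [
  -- iteration 1/5 --
  RT 90: heading 90 -> 0
  RT 180: heading 0 -> 180
  -- iteration 2/5 --
  RT 90: heading 180 -> 90
  RT 180: heading 90 -> 270
  -- iteration 3/5 --
  RT 90: heading 270 -> 180
  RT 180: heading 180 -> 0
  -- iteration 4/5 --
  RT 90: heading 0 -> 270
  RT 180: heading 270 -> 90
  -- iteration 5/5 --
  RT 90: heading 90 -> 0
  RT 180: heading 0 -> 180
]
FD 17: (8,5) -> (-9,5) [heading=180, draw]
FD 11: (-9,5) -> (-20,5) [heading=180, draw]
FD 15: (-20,5) -> (-35,5) [heading=180, draw]
Final: pos=(-35,5), heading=180, 4 segment(s) drawn
Waypoints (5 total):
(-3, 5)
(8, 5)
(-9, 5)
(-20, 5)
(-35, 5)

Answer: (-3, 5)
(8, 5)
(-9, 5)
(-20, 5)
(-35, 5)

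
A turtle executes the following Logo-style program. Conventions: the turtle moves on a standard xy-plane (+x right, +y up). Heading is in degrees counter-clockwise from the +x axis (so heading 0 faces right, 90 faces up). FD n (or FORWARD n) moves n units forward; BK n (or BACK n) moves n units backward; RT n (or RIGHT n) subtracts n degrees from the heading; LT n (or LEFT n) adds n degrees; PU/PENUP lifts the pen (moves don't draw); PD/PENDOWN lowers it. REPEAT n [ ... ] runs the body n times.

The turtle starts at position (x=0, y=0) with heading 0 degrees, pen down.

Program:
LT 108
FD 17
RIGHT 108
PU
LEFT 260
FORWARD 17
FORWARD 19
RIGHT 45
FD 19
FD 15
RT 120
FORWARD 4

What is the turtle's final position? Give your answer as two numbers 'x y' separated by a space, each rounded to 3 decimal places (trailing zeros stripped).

Executing turtle program step by step:
Start: pos=(0,0), heading=0, pen down
LT 108: heading 0 -> 108
FD 17: (0,0) -> (-5.253,16.168) [heading=108, draw]
RT 108: heading 108 -> 0
PU: pen up
LT 260: heading 0 -> 260
FD 17: (-5.253,16.168) -> (-8.205,-0.574) [heading=260, move]
FD 19: (-8.205,-0.574) -> (-11.505,-19.285) [heading=260, move]
RT 45: heading 260 -> 215
FD 19: (-11.505,-19.285) -> (-27.069,-30.183) [heading=215, move]
FD 15: (-27.069,-30.183) -> (-39.356,-38.787) [heading=215, move]
RT 120: heading 215 -> 95
FD 4: (-39.356,-38.787) -> (-39.704,-34.802) [heading=95, move]
Final: pos=(-39.704,-34.802), heading=95, 1 segment(s) drawn

Answer: -39.704 -34.802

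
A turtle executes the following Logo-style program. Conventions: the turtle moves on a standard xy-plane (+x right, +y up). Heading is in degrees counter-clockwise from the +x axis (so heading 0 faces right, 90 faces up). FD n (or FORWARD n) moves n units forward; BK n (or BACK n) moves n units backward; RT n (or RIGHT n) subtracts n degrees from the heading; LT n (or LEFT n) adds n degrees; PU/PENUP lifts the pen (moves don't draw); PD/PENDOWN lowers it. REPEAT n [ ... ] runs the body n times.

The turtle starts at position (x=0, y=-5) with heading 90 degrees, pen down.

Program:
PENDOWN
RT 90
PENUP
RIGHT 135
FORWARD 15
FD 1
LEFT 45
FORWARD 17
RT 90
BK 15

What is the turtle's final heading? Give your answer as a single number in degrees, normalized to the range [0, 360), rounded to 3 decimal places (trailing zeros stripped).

Answer: 180

Derivation:
Executing turtle program step by step:
Start: pos=(0,-5), heading=90, pen down
PD: pen down
RT 90: heading 90 -> 0
PU: pen up
RT 135: heading 0 -> 225
FD 15: (0,-5) -> (-10.607,-15.607) [heading=225, move]
FD 1: (-10.607,-15.607) -> (-11.314,-16.314) [heading=225, move]
LT 45: heading 225 -> 270
FD 17: (-11.314,-16.314) -> (-11.314,-33.314) [heading=270, move]
RT 90: heading 270 -> 180
BK 15: (-11.314,-33.314) -> (3.686,-33.314) [heading=180, move]
Final: pos=(3.686,-33.314), heading=180, 0 segment(s) drawn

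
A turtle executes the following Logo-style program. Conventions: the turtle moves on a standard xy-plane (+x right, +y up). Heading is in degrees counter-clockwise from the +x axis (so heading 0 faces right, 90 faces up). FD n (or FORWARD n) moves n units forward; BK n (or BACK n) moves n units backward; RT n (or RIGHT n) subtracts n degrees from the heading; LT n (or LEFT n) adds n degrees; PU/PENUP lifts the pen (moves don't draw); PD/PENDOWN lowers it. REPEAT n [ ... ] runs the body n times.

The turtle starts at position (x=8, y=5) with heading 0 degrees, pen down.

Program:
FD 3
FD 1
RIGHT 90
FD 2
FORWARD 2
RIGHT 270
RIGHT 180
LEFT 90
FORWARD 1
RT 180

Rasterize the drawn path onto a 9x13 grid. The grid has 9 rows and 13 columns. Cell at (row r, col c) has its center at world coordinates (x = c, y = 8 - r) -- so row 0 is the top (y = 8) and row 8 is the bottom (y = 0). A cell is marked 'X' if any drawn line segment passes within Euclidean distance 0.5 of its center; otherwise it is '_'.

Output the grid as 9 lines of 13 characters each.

Answer: _____________
_____________
_____________
________XXXXX
____________X
____________X
____________X
____________X
____________X

Derivation:
Segment 0: (8,5) -> (11,5)
Segment 1: (11,5) -> (12,5)
Segment 2: (12,5) -> (12,3)
Segment 3: (12,3) -> (12,1)
Segment 4: (12,1) -> (12,0)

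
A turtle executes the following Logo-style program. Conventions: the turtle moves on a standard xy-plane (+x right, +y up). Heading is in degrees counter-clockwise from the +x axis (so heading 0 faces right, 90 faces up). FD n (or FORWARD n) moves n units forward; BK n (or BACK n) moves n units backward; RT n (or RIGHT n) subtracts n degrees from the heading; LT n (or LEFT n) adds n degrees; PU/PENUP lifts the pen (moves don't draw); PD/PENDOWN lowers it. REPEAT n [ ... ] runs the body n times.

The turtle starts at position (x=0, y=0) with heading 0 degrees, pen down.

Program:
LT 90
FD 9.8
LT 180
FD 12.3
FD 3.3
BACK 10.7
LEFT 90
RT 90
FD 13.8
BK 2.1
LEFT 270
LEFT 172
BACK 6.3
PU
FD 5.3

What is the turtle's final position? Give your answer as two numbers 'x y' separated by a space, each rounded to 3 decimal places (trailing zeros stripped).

Answer: -0.99 -6.661

Derivation:
Executing turtle program step by step:
Start: pos=(0,0), heading=0, pen down
LT 90: heading 0 -> 90
FD 9.8: (0,0) -> (0,9.8) [heading=90, draw]
LT 180: heading 90 -> 270
FD 12.3: (0,9.8) -> (0,-2.5) [heading=270, draw]
FD 3.3: (0,-2.5) -> (0,-5.8) [heading=270, draw]
BK 10.7: (0,-5.8) -> (0,4.9) [heading=270, draw]
LT 90: heading 270 -> 0
RT 90: heading 0 -> 270
FD 13.8: (0,4.9) -> (0,-8.9) [heading=270, draw]
BK 2.1: (0,-8.9) -> (0,-6.8) [heading=270, draw]
LT 270: heading 270 -> 180
LT 172: heading 180 -> 352
BK 6.3: (0,-6.8) -> (-6.239,-5.923) [heading=352, draw]
PU: pen up
FD 5.3: (-6.239,-5.923) -> (-0.99,-6.661) [heading=352, move]
Final: pos=(-0.99,-6.661), heading=352, 7 segment(s) drawn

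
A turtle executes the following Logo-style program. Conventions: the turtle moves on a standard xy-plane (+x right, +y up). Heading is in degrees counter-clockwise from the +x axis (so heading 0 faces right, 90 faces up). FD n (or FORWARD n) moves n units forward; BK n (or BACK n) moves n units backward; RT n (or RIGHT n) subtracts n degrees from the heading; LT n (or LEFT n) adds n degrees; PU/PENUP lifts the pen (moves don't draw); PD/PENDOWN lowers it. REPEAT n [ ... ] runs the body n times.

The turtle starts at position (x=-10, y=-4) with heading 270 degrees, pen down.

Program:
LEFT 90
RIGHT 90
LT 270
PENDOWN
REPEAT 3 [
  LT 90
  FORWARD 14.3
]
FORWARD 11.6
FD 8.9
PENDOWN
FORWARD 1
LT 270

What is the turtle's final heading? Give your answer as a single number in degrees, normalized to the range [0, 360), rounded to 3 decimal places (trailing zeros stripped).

Executing turtle program step by step:
Start: pos=(-10,-4), heading=270, pen down
LT 90: heading 270 -> 0
RT 90: heading 0 -> 270
LT 270: heading 270 -> 180
PD: pen down
REPEAT 3 [
  -- iteration 1/3 --
  LT 90: heading 180 -> 270
  FD 14.3: (-10,-4) -> (-10,-18.3) [heading=270, draw]
  -- iteration 2/3 --
  LT 90: heading 270 -> 0
  FD 14.3: (-10,-18.3) -> (4.3,-18.3) [heading=0, draw]
  -- iteration 3/3 --
  LT 90: heading 0 -> 90
  FD 14.3: (4.3,-18.3) -> (4.3,-4) [heading=90, draw]
]
FD 11.6: (4.3,-4) -> (4.3,7.6) [heading=90, draw]
FD 8.9: (4.3,7.6) -> (4.3,16.5) [heading=90, draw]
PD: pen down
FD 1: (4.3,16.5) -> (4.3,17.5) [heading=90, draw]
LT 270: heading 90 -> 0
Final: pos=(4.3,17.5), heading=0, 6 segment(s) drawn

Answer: 0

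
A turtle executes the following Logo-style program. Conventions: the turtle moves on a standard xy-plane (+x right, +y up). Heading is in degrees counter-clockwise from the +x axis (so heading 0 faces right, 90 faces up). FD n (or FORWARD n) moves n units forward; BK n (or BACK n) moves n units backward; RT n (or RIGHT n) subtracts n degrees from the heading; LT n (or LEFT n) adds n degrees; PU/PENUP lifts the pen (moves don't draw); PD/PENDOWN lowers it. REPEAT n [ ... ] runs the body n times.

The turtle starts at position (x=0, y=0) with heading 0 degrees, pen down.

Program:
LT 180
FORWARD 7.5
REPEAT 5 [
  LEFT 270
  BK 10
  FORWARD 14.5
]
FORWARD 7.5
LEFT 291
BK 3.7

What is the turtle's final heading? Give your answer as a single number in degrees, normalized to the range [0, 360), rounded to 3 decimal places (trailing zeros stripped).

Executing turtle program step by step:
Start: pos=(0,0), heading=0, pen down
LT 180: heading 0 -> 180
FD 7.5: (0,0) -> (-7.5,0) [heading=180, draw]
REPEAT 5 [
  -- iteration 1/5 --
  LT 270: heading 180 -> 90
  BK 10: (-7.5,0) -> (-7.5,-10) [heading=90, draw]
  FD 14.5: (-7.5,-10) -> (-7.5,4.5) [heading=90, draw]
  -- iteration 2/5 --
  LT 270: heading 90 -> 0
  BK 10: (-7.5,4.5) -> (-17.5,4.5) [heading=0, draw]
  FD 14.5: (-17.5,4.5) -> (-3,4.5) [heading=0, draw]
  -- iteration 3/5 --
  LT 270: heading 0 -> 270
  BK 10: (-3,4.5) -> (-3,14.5) [heading=270, draw]
  FD 14.5: (-3,14.5) -> (-3,0) [heading=270, draw]
  -- iteration 4/5 --
  LT 270: heading 270 -> 180
  BK 10: (-3,0) -> (7,0) [heading=180, draw]
  FD 14.5: (7,0) -> (-7.5,0) [heading=180, draw]
  -- iteration 5/5 --
  LT 270: heading 180 -> 90
  BK 10: (-7.5,0) -> (-7.5,-10) [heading=90, draw]
  FD 14.5: (-7.5,-10) -> (-7.5,4.5) [heading=90, draw]
]
FD 7.5: (-7.5,4.5) -> (-7.5,12) [heading=90, draw]
LT 291: heading 90 -> 21
BK 3.7: (-7.5,12) -> (-10.954,10.674) [heading=21, draw]
Final: pos=(-10.954,10.674), heading=21, 13 segment(s) drawn

Answer: 21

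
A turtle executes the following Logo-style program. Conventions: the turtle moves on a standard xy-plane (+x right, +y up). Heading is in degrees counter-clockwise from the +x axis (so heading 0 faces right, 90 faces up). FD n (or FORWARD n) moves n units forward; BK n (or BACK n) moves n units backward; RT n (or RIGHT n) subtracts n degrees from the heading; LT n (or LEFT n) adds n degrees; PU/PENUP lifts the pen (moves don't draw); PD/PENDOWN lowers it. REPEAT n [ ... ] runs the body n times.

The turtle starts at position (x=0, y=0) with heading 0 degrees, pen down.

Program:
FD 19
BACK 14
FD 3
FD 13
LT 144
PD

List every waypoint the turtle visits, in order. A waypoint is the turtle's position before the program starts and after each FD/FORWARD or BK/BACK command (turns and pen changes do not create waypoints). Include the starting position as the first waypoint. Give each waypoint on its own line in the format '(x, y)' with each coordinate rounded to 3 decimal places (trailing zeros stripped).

Executing turtle program step by step:
Start: pos=(0,0), heading=0, pen down
FD 19: (0,0) -> (19,0) [heading=0, draw]
BK 14: (19,0) -> (5,0) [heading=0, draw]
FD 3: (5,0) -> (8,0) [heading=0, draw]
FD 13: (8,0) -> (21,0) [heading=0, draw]
LT 144: heading 0 -> 144
PD: pen down
Final: pos=(21,0), heading=144, 4 segment(s) drawn
Waypoints (5 total):
(0, 0)
(19, 0)
(5, 0)
(8, 0)
(21, 0)

Answer: (0, 0)
(19, 0)
(5, 0)
(8, 0)
(21, 0)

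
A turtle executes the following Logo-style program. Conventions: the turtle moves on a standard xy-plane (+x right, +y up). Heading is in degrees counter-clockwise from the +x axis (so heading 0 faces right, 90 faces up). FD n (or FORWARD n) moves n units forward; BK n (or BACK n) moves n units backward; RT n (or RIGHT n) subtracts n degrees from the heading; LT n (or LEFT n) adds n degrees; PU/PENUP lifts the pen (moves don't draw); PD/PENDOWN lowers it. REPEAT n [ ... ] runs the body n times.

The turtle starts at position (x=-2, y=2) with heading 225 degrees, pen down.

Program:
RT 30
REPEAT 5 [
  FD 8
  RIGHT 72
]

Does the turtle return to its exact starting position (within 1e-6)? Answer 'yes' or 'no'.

Answer: yes

Derivation:
Executing turtle program step by step:
Start: pos=(-2,2), heading=225, pen down
RT 30: heading 225 -> 195
REPEAT 5 [
  -- iteration 1/5 --
  FD 8: (-2,2) -> (-9.727,-0.071) [heading=195, draw]
  RT 72: heading 195 -> 123
  -- iteration 2/5 --
  FD 8: (-9.727,-0.071) -> (-14.085,6.639) [heading=123, draw]
  RT 72: heading 123 -> 51
  -- iteration 3/5 --
  FD 8: (-14.085,6.639) -> (-9.05,12.856) [heading=51, draw]
  RT 72: heading 51 -> 339
  -- iteration 4/5 --
  FD 8: (-9.05,12.856) -> (-1.581,9.989) [heading=339, draw]
  RT 72: heading 339 -> 267
  -- iteration 5/5 --
  FD 8: (-1.581,9.989) -> (-2,2) [heading=267, draw]
  RT 72: heading 267 -> 195
]
Final: pos=(-2,2), heading=195, 5 segment(s) drawn

Start position: (-2, 2)
Final position: (-2, 2)
Distance = 0; < 1e-6 -> CLOSED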